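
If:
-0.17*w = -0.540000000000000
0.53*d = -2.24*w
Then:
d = -13.43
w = 3.18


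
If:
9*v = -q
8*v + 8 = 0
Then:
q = 9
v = -1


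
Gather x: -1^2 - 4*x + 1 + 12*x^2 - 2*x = 12*x^2 - 6*x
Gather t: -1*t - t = -2*t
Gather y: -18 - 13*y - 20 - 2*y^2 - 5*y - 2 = -2*y^2 - 18*y - 40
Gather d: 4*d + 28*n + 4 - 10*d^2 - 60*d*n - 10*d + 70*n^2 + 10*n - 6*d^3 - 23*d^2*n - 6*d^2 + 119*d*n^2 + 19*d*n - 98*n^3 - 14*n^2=-6*d^3 + d^2*(-23*n - 16) + d*(119*n^2 - 41*n - 6) - 98*n^3 + 56*n^2 + 38*n + 4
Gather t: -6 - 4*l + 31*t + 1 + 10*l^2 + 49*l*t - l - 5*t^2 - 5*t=10*l^2 - 5*l - 5*t^2 + t*(49*l + 26) - 5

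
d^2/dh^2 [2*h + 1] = 0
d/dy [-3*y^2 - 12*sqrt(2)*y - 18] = -6*y - 12*sqrt(2)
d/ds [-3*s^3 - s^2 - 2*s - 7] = -9*s^2 - 2*s - 2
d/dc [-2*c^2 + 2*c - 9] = 2 - 4*c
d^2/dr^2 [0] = 0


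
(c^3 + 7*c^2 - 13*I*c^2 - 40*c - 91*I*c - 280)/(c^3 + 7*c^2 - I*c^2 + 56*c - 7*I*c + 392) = (c - 5*I)/(c + 7*I)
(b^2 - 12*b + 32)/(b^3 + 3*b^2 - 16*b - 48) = (b - 8)/(b^2 + 7*b + 12)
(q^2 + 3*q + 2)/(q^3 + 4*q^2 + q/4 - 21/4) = 4*(q^2 + 3*q + 2)/(4*q^3 + 16*q^2 + q - 21)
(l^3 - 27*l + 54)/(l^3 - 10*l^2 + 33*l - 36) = (l + 6)/(l - 4)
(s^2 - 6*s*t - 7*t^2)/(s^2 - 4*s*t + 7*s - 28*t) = (s^2 - 6*s*t - 7*t^2)/(s^2 - 4*s*t + 7*s - 28*t)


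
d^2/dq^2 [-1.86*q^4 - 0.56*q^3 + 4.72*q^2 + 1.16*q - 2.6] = -22.32*q^2 - 3.36*q + 9.44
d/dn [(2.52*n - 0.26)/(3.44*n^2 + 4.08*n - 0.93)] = (-8.6688*n^2 + 1.7888*n - 1.2828)/(11.8336*n^4 + 28.0704*n^3 + 10.248*n^2 - 7.5888*n + 0.8649)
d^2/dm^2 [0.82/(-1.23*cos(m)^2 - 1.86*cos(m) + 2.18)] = (4.962312*(1 - cos(m)^2)^2 + 5.627988*cos(m)^3 + 14.11302*cos(m)^2 - 7.93104*cos(m) - 15.033552)/(1.23*cos(m)^2 + 1.86*cos(m) - 2.18)^3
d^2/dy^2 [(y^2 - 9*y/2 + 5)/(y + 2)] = 36/(y^3 + 6*y^2 + 12*y + 8)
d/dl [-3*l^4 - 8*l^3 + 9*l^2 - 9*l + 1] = -12*l^3 - 24*l^2 + 18*l - 9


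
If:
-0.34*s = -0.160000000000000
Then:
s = 0.47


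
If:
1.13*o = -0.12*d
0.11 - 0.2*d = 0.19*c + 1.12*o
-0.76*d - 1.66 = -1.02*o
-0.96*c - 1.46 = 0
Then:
No Solution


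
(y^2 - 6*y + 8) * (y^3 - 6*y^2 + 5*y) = y^5 - 12*y^4 + 49*y^3 - 78*y^2 + 40*y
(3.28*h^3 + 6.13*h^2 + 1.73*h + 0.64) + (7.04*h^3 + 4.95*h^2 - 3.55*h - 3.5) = 10.32*h^3 + 11.08*h^2 - 1.82*h - 2.86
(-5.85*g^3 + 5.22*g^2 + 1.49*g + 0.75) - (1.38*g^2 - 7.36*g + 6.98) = -5.85*g^3 + 3.84*g^2 + 8.85*g - 6.23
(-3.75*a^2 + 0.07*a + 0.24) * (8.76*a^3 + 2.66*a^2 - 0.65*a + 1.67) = -32.85*a^5 - 9.3618*a^4 + 4.7261*a^3 - 5.6696*a^2 - 0.0391*a + 0.4008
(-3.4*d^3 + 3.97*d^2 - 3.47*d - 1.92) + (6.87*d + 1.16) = -3.4*d^3 + 3.97*d^2 + 3.4*d - 0.76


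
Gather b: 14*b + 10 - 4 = 14*b + 6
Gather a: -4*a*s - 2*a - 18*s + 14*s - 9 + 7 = a*(-4*s - 2) - 4*s - 2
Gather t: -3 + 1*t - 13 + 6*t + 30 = 7*t + 14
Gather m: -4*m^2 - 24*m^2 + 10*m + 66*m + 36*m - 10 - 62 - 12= -28*m^2 + 112*m - 84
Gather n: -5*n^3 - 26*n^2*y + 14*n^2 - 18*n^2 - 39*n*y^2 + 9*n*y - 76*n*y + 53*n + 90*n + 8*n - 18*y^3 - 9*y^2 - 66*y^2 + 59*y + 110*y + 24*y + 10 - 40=-5*n^3 + n^2*(-26*y - 4) + n*(-39*y^2 - 67*y + 151) - 18*y^3 - 75*y^2 + 193*y - 30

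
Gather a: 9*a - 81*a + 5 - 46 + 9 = -72*a - 32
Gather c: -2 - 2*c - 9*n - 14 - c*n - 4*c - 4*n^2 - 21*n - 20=c*(-n - 6) - 4*n^2 - 30*n - 36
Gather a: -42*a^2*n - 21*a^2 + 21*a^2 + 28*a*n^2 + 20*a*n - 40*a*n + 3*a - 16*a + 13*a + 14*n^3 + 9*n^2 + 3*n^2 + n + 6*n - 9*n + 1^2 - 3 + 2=-42*a^2*n + a*(28*n^2 - 20*n) + 14*n^3 + 12*n^2 - 2*n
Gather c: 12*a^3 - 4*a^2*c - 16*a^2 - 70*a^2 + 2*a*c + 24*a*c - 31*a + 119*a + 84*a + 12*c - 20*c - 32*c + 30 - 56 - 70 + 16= 12*a^3 - 86*a^2 + 172*a + c*(-4*a^2 + 26*a - 40) - 80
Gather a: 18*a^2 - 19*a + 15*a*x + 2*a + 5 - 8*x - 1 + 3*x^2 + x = 18*a^2 + a*(15*x - 17) + 3*x^2 - 7*x + 4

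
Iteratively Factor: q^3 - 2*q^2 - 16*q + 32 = (q - 4)*(q^2 + 2*q - 8) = (q - 4)*(q + 4)*(q - 2)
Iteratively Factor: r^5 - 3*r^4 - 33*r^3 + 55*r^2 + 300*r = (r + 3)*(r^4 - 6*r^3 - 15*r^2 + 100*r) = (r - 5)*(r + 3)*(r^3 - r^2 - 20*r) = (r - 5)^2*(r + 3)*(r^2 + 4*r) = (r - 5)^2*(r + 3)*(r + 4)*(r)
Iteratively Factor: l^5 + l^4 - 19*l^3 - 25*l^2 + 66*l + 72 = (l - 4)*(l^4 + 5*l^3 + l^2 - 21*l - 18) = (l - 4)*(l - 2)*(l^3 + 7*l^2 + 15*l + 9) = (l - 4)*(l - 2)*(l + 3)*(l^2 + 4*l + 3) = (l - 4)*(l - 2)*(l + 1)*(l + 3)*(l + 3)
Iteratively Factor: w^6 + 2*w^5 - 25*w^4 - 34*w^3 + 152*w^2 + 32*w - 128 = (w + 4)*(w^5 - 2*w^4 - 17*w^3 + 34*w^2 + 16*w - 32) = (w + 4)^2*(w^4 - 6*w^3 + 7*w^2 + 6*w - 8) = (w - 2)*(w + 4)^2*(w^3 - 4*w^2 - w + 4) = (w - 2)*(w + 1)*(w + 4)^2*(w^2 - 5*w + 4) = (w - 4)*(w - 2)*(w + 1)*(w + 4)^2*(w - 1)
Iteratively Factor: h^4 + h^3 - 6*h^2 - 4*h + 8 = (h - 1)*(h^3 + 2*h^2 - 4*h - 8) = (h - 1)*(h + 2)*(h^2 - 4) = (h - 1)*(h + 2)^2*(h - 2)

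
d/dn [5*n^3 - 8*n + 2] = 15*n^2 - 8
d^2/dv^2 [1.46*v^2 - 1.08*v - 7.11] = 2.92000000000000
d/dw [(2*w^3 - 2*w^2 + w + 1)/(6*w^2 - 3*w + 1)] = 2*(6*w^4 - 6*w^3 + 3*w^2 - 8*w + 2)/(36*w^4 - 36*w^3 + 21*w^2 - 6*w + 1)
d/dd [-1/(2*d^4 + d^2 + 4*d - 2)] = 2*(4*d^3 + d + 2)/(2*d^4 + d^2 + 4*d - 2)^2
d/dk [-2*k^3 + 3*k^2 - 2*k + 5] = -6*k^2 + 6*k - 2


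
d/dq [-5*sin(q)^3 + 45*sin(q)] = 15*(cos(q)^2 + 2)*cos(q)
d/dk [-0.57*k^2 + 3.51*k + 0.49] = 3.51 - 1.14*k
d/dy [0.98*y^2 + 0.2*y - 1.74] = 1.96*y + 0.2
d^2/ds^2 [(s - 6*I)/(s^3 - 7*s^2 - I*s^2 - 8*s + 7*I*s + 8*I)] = 2*((s - 6*I)*(-3*s^2 + 14*s + 2*I*s + 8 - 7*I)^2 + (-3*s^2 + 14*s + 2*I*s + (s - 6*I)*(-3*s + 7 + I) + 8 - 7*I)*(s^3 - 7*s^2 - I*s^2 - 8*s + 7*I*s + 8*I))/(s^3 - 7*s^2 - I*s^2 - 8*s + 7*I*s + 8*I)^3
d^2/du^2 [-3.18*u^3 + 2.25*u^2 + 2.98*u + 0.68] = 4.5 - 19.08*u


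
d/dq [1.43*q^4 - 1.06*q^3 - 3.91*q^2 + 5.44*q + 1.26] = 5.72*q^3 - 3.18*q^2 - 7.82*q + 5.44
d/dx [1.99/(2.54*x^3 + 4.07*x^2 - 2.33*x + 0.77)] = (-15.1638*x^2 - 16.1986*x + 4.6367)/(2.54*x^3 + 4.07*x^2 - 2.33*x + 0.77)^2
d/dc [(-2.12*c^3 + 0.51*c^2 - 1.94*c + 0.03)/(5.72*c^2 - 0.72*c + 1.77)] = (-12.1264*c^4 + 3.0528*c^3 - 0.5276*c^2 + 1.4622*c - 3.4122)/(32.7184*c^4 - 8.2368*c^3 + 20.7672*c^2 - 2.5488*c + 3.1329)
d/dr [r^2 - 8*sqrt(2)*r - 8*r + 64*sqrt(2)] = 2*r - 8*sqrt(2) - 8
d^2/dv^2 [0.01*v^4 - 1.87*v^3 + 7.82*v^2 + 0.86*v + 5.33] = 0.12*v^2 - 11.22*v + 15.64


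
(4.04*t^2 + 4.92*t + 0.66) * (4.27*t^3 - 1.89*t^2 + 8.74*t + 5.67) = 17.2508*t^5 + 13.3728*t^4 + 28.829*t^3 + 64.6602*t^2 + 33.6648*t + 3.7422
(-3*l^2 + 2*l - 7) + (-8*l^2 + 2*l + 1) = -11*l^2 + 4*l - 6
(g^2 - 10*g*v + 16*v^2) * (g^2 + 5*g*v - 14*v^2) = g^4 - 5*g^3*v - 48*g^2*v^2 + 220*g*v^3 - 224*v^4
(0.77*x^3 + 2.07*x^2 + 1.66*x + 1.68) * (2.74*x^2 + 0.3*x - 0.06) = 2.1098*x^5 + 5.9028*x^4 + 5.1232*x^3 + 4.977*x^2 + 0.4044*x - 0.1008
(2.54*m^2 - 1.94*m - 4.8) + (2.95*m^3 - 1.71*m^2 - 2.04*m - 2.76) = 2.95*m^3 + 0.83*m^2 - 3.98*m - 7.56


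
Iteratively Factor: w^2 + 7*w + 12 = (w + 3)*(w + 4)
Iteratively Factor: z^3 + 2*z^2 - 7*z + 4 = (z + 4)*(z^2 - 2*z + 1) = (z - 1)*(z + 4)*(z - 1)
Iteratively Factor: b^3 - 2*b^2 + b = (b - 1)*(b^2 - b) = b*(b - 1)*(b - 1)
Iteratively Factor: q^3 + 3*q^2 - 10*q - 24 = (q - 3)*(q^2 + 6*q + 8) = (q - 3)*(q + 4)*(q + 2)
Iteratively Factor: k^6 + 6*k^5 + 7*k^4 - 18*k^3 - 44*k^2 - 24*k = (k)*(k^5 + 6*k^4 + 7*k^3 - 18*k^2 - 44*k - 24) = k*(k + 3)*(k^4 + 3*k^3 - 2*k^2 - 12*k - 8) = k*(k + 2)*(k + 3)*(k^3 + k^2 - 4*k - 4) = k*(k + 2)^2*(k + 3)*(k^2 - k - 2) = k*(k + 1)*(k + 2)^2*(k + 3)*(k - 2)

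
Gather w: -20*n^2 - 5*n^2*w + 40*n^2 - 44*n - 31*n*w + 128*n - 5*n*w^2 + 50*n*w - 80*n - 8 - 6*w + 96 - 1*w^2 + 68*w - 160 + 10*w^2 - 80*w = 20*n^2 + 4*n + w^2*(9 - 5*n) + w*(-5*n^2 + 19*n - 18) - 72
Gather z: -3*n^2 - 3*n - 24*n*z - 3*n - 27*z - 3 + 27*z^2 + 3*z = -3*n^2 - 6*n + 27*z^2 + z*(-24*n - 24) - 3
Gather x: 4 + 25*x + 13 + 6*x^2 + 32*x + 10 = 6*x^2 + 57*x + 27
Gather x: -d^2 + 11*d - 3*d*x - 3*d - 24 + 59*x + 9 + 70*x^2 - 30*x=-d^2 + 8*d + 70*x^2 + x*(29 - 3*d) - 15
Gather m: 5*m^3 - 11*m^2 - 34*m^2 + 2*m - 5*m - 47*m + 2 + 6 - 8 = 5*m^3 - 45*m^2 - 50*m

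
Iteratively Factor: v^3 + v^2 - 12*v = (v)*(v^2 + v - 12) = v*(v + 4)*(v - 3)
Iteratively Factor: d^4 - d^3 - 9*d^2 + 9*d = (d - 1)*(d^3 - 9*d) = (d - 3)*(d - 1)*(d^2 + 3*d) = d*(d - 3)*(d - 1)*(d + 3)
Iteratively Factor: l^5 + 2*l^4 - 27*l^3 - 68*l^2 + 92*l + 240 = (l + 2)*(l^4 - 27*l^2 - 14*l + 120) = (l + 2)*(l + 3)*(l^3 - 3*l^2 - 18*l + 40) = (l + 2)*(l + 3)*(l + 4)*(l^2 - 7*l + 10) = (l - 2)*(l + 2)*(l + 3)*(l + 4)*(l - 5)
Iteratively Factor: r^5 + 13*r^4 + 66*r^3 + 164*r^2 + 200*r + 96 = (r + 4)*(r^4 + 9*r^3 + 30*r^2 + 44*r + 24) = (r + 2)*(r + 4)*(r^3 + 7*r^2 + 16*r + 12) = (r + 2)*(r + 3)*(r + 4)*(r^2 + 4*r + 4) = (r + 2)^2*(r + 3)*(r + 4)*(r + 2)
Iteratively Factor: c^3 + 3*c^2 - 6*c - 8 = (c + 1)*(c^2 + 2*c - 8) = (c + 1)*(c + 4)*(c - 2)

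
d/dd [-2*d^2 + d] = 1 - 4*d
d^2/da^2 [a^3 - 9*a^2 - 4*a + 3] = 6*a - 18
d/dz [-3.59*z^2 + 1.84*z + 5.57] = 1.84 - 7.18*z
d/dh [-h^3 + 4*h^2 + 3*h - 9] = -3*h^2 + 8*h + 3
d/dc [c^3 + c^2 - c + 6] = 3*c^2 + 2*c - 1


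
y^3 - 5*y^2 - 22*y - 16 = (y - 8)*(y + 1)*(y + 2)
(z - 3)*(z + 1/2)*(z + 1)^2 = z^4 - z^3/2 - 11*z^2/2 - 11*z/2 - 3/2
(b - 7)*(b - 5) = b^2 - 12*b + 35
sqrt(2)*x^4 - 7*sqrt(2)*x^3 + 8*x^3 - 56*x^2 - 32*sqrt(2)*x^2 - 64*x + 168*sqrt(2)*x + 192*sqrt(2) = (x - 8)*(x - 2*sqrt(2))*(x + 6*sqrt(2))*(sqrt(2)*x + sqrt(2))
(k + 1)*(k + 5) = k^2 + 6*k + 5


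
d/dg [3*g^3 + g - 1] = 9*g^2 + 1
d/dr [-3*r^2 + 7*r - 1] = 7 - 6*r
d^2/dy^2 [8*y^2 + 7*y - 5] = 16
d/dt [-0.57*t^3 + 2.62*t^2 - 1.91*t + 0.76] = -1.71*t^2 + 5.24*t - 1.91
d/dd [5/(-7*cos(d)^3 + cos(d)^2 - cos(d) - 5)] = 5*(-21*cos(d)^2 + 2*cos(d) - 1)*sin(d)/(7*cos(d)^3 - cos(d)^2 + cos(d) + 5)^2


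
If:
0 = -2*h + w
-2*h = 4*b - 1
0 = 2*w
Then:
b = 1/4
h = 0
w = 0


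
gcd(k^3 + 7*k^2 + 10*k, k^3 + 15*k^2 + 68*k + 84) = k + 2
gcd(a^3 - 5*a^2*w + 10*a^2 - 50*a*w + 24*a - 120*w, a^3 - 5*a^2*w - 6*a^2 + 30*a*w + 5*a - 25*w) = -a + 5*w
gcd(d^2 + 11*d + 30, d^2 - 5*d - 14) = 1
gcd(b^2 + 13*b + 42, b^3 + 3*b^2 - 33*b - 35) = b + 7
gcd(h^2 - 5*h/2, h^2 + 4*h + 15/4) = 1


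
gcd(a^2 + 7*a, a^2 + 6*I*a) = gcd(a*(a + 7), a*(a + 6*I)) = a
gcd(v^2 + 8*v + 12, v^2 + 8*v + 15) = 1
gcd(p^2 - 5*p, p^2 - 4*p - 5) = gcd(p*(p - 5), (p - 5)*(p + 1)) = p - 5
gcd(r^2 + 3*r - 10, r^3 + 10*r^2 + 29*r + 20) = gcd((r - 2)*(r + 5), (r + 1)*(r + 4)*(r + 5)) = r + 5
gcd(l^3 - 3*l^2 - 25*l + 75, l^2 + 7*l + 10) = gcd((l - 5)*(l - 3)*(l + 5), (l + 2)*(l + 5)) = l + 5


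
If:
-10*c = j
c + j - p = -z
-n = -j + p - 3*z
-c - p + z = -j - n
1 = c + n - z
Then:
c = 2/3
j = -20/3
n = 4/3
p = -5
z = 1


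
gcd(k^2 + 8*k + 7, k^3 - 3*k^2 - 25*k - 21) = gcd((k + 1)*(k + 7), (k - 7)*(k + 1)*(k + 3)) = k + 1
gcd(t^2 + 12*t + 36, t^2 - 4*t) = 1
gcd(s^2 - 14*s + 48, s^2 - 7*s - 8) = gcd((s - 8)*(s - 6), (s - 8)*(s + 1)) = s - 8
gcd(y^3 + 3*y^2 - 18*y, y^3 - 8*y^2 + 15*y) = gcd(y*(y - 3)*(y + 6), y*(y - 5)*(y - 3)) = y^2 - 3*y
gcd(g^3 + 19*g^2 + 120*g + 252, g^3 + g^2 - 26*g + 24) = g + 6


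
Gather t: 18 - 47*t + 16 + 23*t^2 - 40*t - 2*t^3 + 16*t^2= -2*t^3 + 39*t^2 - 87*t + 34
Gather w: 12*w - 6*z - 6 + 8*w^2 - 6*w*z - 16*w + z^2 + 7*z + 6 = 8*w^2 + w*(-6*z - 4) + z^2 + z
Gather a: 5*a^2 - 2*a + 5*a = 5*a^2 + 3*a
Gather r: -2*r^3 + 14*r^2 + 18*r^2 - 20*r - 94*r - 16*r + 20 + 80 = -2*r^3 + 32*r^2 - 130*r + 100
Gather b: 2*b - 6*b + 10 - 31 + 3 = -4*b - 18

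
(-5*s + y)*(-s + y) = 5*s^2 - 6*s*y + y^2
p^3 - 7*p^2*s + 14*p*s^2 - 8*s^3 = (p - 4*s)*(p - 2*s)*(p - s)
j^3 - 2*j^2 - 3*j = j*(j - 3)*(j + 1)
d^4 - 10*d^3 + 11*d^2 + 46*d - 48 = (d - 8)*(d - 3)*(d - 1)*(d + 2)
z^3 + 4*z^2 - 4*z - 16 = (z - 2)*(z + 2)*(z + 4)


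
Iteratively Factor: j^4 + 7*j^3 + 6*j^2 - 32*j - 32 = (j + 4)*(j^3 + 3*j^2 - 6*j - 8) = (j + 1)*(j + 4)*(j^2 + 2*j - 8) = (j + 1)*(j + 4)^2*(j - 2)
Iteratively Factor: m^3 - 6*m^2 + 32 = (m - 4)*(m^2 - 2*m - 8) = (m - 4)*(m + 2)*(m - 4)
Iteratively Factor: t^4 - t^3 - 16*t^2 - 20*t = (t + 2)*(t^3 - 3*t^2 - 10*t) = (t + 2)^2*(t^2 - 5*t) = t*(t + 2)^2*(t - 5)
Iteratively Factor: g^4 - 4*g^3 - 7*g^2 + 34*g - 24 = (g - 1)*(g^3 - 3*g^2 - 10*g + 24) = (g - 1)*(g + 3)*(g^2 - 6*g + 8) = (g - 4)*(g - 1)*(g + 3)*(g - 2)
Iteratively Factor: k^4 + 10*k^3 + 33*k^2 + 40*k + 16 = (k + 4)*(k^3 + 6*k^2 + 9*k + 4) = (k + 1)*(k + 4)*(k^2 + 5*k + 4) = (k + 1)^2*(k + 4)*(k + 4)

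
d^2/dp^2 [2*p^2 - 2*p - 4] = 4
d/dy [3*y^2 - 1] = 6*y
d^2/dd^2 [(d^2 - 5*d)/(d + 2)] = 28/(d^3 + 6*d^2 + 12*d + 8)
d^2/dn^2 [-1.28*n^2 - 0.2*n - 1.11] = -2.56000000000000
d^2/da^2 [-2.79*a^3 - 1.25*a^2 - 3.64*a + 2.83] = -16.74*a - 2.5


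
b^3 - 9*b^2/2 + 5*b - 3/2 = (b - 3)*(b - 1)*(b - 1/2)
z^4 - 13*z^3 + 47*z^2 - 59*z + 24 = (z - 8)*(z - 3)*(z - 1)^2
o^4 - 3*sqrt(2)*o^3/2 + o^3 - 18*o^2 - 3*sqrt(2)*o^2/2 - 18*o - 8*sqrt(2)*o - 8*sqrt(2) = (o + 1)*(o - 4*sqrt(2))*(o + sqrt(2)/2)*(o + 2*sqrt(2))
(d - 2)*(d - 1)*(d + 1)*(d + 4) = d^4 + 2*d^3 - 9*d^2 - 2*d + 8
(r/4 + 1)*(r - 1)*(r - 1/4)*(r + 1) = r^4/4 + 15*r^3/16 - r^2/2 - 15*r/16 + 1/4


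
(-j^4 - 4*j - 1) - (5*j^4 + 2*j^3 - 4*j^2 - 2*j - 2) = -6*j^4 - 2*j^3 + 4*j^2 - 2*j + 1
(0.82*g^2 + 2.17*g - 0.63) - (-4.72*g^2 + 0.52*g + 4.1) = 5.54*g^2 + 1.65*g - 4.73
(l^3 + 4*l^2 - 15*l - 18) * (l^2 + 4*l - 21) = l^5 + 8*l^4 - 20*l^3 - 162*l^2 + 243*l + 378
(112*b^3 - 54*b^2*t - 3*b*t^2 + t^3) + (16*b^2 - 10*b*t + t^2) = 112*b^3 - 54*b^2*t + 16*b^2 - 3*b*t^2 - 10*b*t + t^3 + t^2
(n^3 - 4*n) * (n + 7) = n^4 + 7*n^3 - 4*n^2 - 28*n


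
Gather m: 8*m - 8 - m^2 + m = -m^2 + 9*m - 8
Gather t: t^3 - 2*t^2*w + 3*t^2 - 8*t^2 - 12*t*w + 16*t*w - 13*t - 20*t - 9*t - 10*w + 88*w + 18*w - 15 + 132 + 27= t^3 + t^2*(-2*w - 5) + t*(4*w - 42) + 96*w + 144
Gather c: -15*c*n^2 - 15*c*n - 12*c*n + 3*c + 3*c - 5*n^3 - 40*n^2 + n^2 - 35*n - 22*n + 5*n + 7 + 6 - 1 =c*(-15*n^2 - 27*n + 6) - 5*n^3 - 39*n^2 - 52*n + 12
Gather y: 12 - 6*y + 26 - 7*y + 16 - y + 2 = 56 - 14*y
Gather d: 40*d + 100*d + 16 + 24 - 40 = 140*d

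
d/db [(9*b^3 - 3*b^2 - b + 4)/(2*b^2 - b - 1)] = (18*b^4 - 18*b^3 - 22*b^2 - 10*b + 5)/(4*b^4 - 4*b^3 - 3*b^2 + 2*b + 1)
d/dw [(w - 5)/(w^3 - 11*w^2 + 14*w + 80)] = 2*(3 - w)/(w^4 - 12*w^3 + 4*w^2 + 192*w + 256)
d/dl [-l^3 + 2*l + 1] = 2 - 3*l^2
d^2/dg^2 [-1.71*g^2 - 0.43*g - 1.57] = -3.42000000000000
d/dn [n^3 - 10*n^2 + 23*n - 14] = 3*n^2 - 20*n + 23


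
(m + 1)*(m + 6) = m^2 + 7*m + 6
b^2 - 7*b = b*(b - 7)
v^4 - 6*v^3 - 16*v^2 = v^2*(v - 8)*(v + 2)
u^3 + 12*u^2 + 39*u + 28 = (u + 1)*(u + 4)*(u + 7)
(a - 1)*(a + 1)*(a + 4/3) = a^3 + 4*a^2/3 - a - 4/3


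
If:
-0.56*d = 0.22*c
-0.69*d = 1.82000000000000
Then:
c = 6.71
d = -2.64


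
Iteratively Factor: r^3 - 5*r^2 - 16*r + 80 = (r + 4)*(r^2 - 9*r + 20) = (r - 5)*(r + 4)*(r - 4)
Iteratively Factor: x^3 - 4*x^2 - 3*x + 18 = (x - 3)*(x^2 - x - 6) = (x - 3)*(x + 2)*(x - 3)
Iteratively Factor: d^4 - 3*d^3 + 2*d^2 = (d - 2)*(d^3 - d^2) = d*(d - 2)*(d^2 - d) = d^2*(d - 2)*(d - 1)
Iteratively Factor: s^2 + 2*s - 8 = (s - 2)*(s + 4)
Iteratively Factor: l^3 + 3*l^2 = (l + 3)*(l^2) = l*(l + 3)*(l)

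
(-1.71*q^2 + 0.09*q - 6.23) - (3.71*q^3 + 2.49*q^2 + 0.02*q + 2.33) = -3.71*q^3 - 4.2*q^2 + 0.07*q - 8.56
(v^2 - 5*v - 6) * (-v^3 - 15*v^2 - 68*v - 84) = -v^5 - 10*v^4 + 13*v^3 + 346*v^2 + 828*v + 504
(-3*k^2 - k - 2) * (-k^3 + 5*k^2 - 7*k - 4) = 3*k^5 - 14*k^4 + 18*k^3 + 9*k^2 + 18*k + 8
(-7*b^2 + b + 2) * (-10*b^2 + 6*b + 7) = 70*b^4 - 52*b^3 - 63*b^2 + 19*b + 14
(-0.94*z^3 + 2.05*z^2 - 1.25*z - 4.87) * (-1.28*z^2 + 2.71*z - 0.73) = 1.2032*z^5 - 5.1714*z^4 + 7.8417*z^3 + 1.3496*z^2 - 12.2852*z + 3.5551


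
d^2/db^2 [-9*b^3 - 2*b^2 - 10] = -54*b - 4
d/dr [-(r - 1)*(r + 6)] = -2*r - 5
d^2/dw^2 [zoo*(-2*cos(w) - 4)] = zoo*cos(w)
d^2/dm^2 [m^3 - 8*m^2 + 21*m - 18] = 6*m - 16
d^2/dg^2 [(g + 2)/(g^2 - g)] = 2*(g^3 + 6*g^2 - 6*g + 2)/(g^3*(g^3 - 3*g^2 + 3*g - 1))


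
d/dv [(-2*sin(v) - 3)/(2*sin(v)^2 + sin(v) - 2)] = (4*sin(v)^2 + 12*sin(v) + 7)*cos(v)/(sin(v) - cos(2*v) - 1)^2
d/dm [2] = 0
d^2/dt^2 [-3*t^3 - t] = -18*t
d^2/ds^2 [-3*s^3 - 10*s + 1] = -18*s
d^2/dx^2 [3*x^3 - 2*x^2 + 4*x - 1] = 18*x - 4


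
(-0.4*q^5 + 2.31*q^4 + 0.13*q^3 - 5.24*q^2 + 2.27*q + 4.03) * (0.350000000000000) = -0.14*q^5 + 0.8085*q^4 + 0.0455*q^3 - 1.834*q^2 + 0.7945*q + 1.4105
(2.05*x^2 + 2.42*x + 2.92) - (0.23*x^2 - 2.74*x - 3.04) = 1.82*x^2 + 5.16*x + 5.96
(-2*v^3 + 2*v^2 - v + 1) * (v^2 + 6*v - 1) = -2*v^5 - 10*v^4 + 13*v^3 - 7*v^2 + 7*v - 1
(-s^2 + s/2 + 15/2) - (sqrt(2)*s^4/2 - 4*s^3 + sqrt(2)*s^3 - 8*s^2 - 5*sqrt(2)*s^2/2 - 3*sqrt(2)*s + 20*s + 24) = -sqrt(2)*s^4/2 - sqrt(2)*s^3 + 4*s^3 + 5*sqrt(2)*s^2/2 + 7*s^2 - 39*s/2 + 3*sqrt(2)*s - 33/2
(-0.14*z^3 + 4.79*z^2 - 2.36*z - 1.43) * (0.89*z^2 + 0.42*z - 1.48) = -0.1246*z^5 + 4.2043*z^4 + 0.1186*z^3 - 9.3531*z^2 + 2.8922*z + 2.1164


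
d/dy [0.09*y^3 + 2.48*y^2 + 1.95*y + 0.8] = 0.27*y^2 + 4.96*y + 1.95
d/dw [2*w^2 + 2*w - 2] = 4*w + 2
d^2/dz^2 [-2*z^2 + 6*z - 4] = -4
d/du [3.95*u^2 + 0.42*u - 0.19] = 7.9*u + 0.42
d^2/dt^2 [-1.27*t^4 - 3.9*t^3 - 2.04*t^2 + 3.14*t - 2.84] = -15.24*t^2 - 23.4*t - 4.08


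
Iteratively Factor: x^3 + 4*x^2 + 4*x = (x)*(x^2 + 4*x + 4) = x*(x + 2)*(x + 2)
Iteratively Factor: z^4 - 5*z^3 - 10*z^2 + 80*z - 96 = (z - 3)*(z^3 - 2*z^2 - 16*z + 32) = (z - 3)*(z - 2)*(z^2 - 16) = (z - 3)*(z - 2)*(z + 4)*(z - 4)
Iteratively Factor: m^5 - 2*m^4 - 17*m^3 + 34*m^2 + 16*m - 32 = (m - 2)*(m^4 - 17*m^2 + 16) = (m - 2)*(m + 4)*(m^3 - 4*m^2 - m + 4) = (m - 2)*(m + 1)*(m + 4)*(m^2 - 5*m + 4) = (m - 4)*(m - 2)*(m + 1)*(m + 4)*(m - 1)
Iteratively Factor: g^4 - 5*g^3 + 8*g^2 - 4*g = (g - 2)*(g^3 - 3*g^2 + 2*g) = (g - 2)*(g - 1)*(g^2 - 2*g) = (g - 2)^2*(g - 1)*(g)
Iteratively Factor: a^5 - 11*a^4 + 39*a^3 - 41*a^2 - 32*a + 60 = (a - 5)*(a^4 - 6*a^3 + 9*a^2 + 4*a - 12) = (a - 5)*(a - 2)*(a^3 - 4*a^2 + a + 6) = (a - 5)*(a - 2)^2*(a^2 - 2*a - 3) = (a - 5)*(a - 2)^2*(a + 1)*(a - 3)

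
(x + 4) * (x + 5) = x^2 + 9*x + 20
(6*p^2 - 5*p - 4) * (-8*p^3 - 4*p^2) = -48*p^5 + 16*p^4 + 52*p^3 + 16*p^2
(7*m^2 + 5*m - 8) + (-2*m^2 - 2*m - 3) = 5*m^2 + 3*m - 11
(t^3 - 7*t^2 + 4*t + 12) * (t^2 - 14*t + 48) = t^5 - 21*t^4 + 150*t^3 - 380*t^2 + 24*t + 576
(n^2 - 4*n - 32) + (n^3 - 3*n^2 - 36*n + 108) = n^3 - 2*n^2 - 40*n + 76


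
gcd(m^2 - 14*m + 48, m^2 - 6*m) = m - 6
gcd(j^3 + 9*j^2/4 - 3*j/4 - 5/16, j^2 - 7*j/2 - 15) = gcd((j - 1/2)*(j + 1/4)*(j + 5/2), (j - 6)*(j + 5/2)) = j + 5/2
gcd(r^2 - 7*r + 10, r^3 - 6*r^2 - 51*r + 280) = r - 5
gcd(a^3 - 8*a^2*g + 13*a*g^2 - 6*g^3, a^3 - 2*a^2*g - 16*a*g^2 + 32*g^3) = 1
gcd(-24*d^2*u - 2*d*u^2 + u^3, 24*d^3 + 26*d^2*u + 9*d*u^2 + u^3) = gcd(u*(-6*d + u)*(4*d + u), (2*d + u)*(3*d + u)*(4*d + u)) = 4*d + u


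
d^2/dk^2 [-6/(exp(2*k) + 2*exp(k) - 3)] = 12*(-4*(exp(k) + 1)^2*exp(k) + (2*exp(k) + 1)*(exp(2*k) + 2*exp(k) - 3))*exp(k)/(exp(2*k) + 2*exp(k) - 3)^3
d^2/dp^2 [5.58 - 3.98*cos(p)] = 3.98*cos(p)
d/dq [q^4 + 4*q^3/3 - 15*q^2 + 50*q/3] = 4*q^3 + 4*q^2 - 30*q + 50/3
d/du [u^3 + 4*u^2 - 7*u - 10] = 3*u^2 + 8*u - 7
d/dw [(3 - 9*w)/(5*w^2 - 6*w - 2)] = 3*(15*w^2 - 10*w + 12)/(25*w^4 - 60*w^3 + 16*w^2 + 24*w + 4)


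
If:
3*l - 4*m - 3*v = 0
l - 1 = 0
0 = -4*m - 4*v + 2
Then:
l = 1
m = 3/2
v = -1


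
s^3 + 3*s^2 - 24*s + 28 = (s - 2)^2*(s + 7)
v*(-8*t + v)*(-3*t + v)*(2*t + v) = 48*t^3*v + 2*t^2*v^2 - 9*t*v^3 + v^4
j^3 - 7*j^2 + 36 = (j - 6)*(j - 3)*(j + 2)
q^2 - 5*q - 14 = (q - 7)*(q + 2)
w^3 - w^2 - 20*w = w*(w - 5)*(w + 4)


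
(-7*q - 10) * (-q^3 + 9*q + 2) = 7*q^4 + 10*q^3 - 63*q^2 - 104*q - 20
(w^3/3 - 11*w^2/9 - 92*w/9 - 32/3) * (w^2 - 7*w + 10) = w^5/3 - 32*w^4/9 + 5*w^3/3 + 146*w^2/3 - 248*w/9 - 320/3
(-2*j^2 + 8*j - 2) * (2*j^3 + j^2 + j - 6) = -4*j^5 + 14*j^4 + 2*j^3 + 18*j^2 - 50*j + 12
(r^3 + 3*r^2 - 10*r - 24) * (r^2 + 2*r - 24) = r^5 + 5*r^4 - 28*r^3 - 116*r^2 + 192*r + 576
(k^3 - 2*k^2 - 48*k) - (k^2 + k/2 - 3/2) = k^3 - 3*k^2 - 97*k/2 + 3/2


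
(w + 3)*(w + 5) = w^2 + 8*w + 15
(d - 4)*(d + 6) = d^2 + 2*d - 24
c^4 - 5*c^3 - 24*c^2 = c^2*(c - 8)*(c + 3)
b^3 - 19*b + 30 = (b - 3)*(b - 2)*(b + 5)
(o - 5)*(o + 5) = o^2 - 25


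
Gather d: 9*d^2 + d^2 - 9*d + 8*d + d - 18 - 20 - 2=10*d^2 - 40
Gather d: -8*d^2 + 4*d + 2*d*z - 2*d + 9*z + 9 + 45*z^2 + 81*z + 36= -8*d^2 + d*(2*z + 2) + 45*z^2 + 90*z + 45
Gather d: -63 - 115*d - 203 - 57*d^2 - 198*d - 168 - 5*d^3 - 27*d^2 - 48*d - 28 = -5*d^3 - 84*d^2 - 361*d - 462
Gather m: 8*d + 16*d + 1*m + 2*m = 24*d + 3*m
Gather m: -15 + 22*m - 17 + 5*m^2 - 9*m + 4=5*m^2 + 13*m - 28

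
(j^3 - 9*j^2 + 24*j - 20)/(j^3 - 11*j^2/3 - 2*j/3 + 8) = 3*(j^2 - 7*j + 10)/(3*j^2 - 5*j - 12)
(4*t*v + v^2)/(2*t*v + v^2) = (4*t + v)/(2*t + v)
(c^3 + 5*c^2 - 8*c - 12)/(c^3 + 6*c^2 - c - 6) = (c - 2)/(c - 1)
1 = 1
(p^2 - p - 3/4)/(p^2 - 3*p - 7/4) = (2*p - 3)/(2*p - 7)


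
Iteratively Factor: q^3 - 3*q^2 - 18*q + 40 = (q - 2)*(q^2 - q - 20) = (q - 5)*(q - 2)*(q + 4)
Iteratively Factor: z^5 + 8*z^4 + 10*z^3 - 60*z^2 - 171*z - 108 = (z + 3)*(z^4 + 5*z^3 - 5*z^2 - 45*z - 36) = (z + 3)^2*(z^3 + 2*z^2 - 11*z - 12) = (z + 1)*(z + 3)^2*(z^2 + z - 12) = (z + 1)*(z + 3)^2*(z + 4)*(z - 3)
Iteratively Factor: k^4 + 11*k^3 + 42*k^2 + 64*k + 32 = (k + 4)*(k^3 + 7*k^2 + 14*k + 8) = (k + 2)*(k + 4)*(k^2 + 5*k + 4) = (k + 2)*(k + 4)^2*(k + 1)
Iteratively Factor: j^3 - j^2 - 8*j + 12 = (j - 2)*(j^2 + j - 6) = (j - 2)^2*(j + 3)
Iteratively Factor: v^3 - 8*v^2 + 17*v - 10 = (v - 1)*(v^2 - 7*v + 10) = (v - 5)*(v - 1)*(v - 2)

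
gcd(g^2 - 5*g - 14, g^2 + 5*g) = 1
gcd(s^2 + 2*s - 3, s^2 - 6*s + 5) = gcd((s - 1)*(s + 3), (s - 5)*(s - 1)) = s - 1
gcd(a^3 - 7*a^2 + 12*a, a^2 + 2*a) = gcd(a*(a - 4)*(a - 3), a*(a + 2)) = a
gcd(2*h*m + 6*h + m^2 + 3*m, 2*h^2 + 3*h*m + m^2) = 2*h + m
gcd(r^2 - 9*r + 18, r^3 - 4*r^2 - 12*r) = r - 6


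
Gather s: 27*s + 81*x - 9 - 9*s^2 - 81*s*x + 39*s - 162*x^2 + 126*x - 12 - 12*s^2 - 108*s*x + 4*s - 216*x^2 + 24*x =-21*s^2 + s*(70 - 189*x) - 378*x^2 + 231*x - 21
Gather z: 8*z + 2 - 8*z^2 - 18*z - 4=-8*z^2 - 10*z - 2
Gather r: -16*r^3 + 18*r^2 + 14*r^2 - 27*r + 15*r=-16*r^3 + 32*r^2 - 12*r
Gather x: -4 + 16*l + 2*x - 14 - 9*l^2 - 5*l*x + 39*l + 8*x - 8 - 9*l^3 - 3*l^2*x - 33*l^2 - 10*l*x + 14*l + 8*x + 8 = -9*l^3 - 42*l^2 + 69*l + x*(-3*l^2 - 15*l + 18) - 18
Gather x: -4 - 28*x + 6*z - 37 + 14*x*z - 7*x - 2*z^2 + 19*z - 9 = x*(14*z - 35) - 2*z^2 + 25*z - 50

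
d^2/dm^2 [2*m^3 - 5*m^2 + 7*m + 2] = 12*m - 10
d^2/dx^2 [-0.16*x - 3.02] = 0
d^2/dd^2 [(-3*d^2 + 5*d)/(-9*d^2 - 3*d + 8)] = 36*(-27*d^3 + 36*d^2 - 60*d + 4)/(729*d^6 + 729*d^5 - 1701*d^4 - 1269*d^3 + 1512*d^2 + 576*d - 512)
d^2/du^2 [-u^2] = -2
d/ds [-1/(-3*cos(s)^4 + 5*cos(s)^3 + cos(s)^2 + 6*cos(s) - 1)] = (12*cos(s)^3 - 15*cos(s)^2 - 2*cos(s) - 6)*sin(s)/(-3*cos(s)^4 + 5*cos(s)^3 + cos(s)^2 + 6*cos(s) - 1)^2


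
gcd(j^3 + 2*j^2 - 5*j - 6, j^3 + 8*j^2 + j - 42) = j^2 + j - 6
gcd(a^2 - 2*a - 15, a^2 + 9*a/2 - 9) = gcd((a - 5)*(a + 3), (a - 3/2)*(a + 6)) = 1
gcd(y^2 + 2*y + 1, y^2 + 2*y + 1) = y^2 + 2*y + 1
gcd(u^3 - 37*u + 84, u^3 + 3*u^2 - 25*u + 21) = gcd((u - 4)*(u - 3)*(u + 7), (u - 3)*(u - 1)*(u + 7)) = u^2 + 4*u - 21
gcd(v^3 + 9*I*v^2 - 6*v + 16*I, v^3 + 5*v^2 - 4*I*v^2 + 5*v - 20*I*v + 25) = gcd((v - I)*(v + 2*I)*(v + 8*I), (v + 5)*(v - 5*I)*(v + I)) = 1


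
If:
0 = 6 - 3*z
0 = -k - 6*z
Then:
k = -12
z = 2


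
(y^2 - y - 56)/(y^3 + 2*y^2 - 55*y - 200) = (y + 7)/(y^2 + 10*y + 25)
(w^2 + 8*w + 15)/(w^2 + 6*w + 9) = (w + 5)/(w + 3)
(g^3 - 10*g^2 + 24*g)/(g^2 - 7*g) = (g^2 - 10*g + 24)/(g - 7)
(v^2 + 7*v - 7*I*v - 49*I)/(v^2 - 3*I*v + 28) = (v + 7)/(v + 4*I)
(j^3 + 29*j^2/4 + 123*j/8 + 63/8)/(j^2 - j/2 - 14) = (4*j^2 + 15*j + 9)/(4*(j - 4))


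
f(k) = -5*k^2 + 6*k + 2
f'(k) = 6 - 10*k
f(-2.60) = -47.40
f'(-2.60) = 32.00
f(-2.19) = -35.12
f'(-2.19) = 27.90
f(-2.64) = -48.69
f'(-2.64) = 32.40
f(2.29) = -10.48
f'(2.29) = -16.90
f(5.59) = -120.70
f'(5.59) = -49.90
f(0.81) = 3.58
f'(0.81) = -2.10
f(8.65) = -320.21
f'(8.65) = -80.50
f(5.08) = -96.55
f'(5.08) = -44.80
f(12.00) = -646.00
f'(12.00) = -114.00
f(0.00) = 2.00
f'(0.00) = 6.00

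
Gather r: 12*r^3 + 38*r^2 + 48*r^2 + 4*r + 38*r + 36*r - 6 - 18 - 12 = 12*r^3 + 86*r^2 + 78*r - 36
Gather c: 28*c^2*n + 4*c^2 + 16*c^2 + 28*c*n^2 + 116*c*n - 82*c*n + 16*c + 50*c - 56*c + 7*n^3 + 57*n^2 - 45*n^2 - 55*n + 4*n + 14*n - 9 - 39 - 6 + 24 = c^2*(28*n + 20) + c*(28*n^2 + 34*n + 10) + 7*n^3 + 12*n^2 - 37*n - 30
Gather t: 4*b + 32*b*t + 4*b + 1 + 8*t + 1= 8*b + t*(32*b + 8) + 2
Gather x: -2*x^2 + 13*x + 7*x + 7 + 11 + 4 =-2*x^2 + 20*x + 22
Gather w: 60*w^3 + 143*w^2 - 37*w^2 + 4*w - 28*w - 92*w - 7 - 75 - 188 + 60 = 60*w^3 + 106*w^2 - 116*w - 210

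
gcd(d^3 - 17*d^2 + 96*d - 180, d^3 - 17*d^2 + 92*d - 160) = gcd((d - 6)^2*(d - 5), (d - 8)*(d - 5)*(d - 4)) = d - 5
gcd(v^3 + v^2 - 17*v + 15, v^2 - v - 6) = v - 3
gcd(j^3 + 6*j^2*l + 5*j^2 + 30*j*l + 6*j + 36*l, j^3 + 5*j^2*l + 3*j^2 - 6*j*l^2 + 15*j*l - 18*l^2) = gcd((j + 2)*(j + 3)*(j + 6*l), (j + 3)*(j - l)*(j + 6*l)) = j^2 + 6*j*l + 3*j + 18*l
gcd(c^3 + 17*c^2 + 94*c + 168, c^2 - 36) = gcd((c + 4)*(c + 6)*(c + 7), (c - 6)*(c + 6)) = c + 6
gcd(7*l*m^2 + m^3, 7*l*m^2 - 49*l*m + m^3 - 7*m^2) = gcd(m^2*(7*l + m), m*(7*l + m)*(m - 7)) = 7*l*m + m^2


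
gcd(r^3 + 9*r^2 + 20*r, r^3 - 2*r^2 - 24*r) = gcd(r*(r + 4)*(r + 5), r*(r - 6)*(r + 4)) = r^2 + 4*r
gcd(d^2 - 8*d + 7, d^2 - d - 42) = d - 7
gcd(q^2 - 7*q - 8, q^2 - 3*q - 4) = q + 1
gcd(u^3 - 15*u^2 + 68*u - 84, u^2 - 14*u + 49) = u - 7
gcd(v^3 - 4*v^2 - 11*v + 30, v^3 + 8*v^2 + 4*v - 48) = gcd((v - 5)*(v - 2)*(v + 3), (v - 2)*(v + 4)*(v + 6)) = v - 2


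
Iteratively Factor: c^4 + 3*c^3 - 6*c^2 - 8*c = (c)*(c^3 + 3*c^2 - 6*c - 8) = c*(c - 2)*(c^2 + 5*c + 4) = c*(c - 2)*(c + 4)*(c + 1)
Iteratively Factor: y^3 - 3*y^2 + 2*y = (y - 1)*(y^2 - 2*y) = y*(y - 1)*(y - 2)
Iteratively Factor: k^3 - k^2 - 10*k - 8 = (k + 2)*(k^2 - 3*k - 4) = (k - 4)*(k + 2)*(k + 1)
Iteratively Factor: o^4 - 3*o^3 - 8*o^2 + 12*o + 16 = (o + 1)*(o^3 - 4*o^2 - 4*o + 16) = (o + 1)*(o + 2)*(o^2 - 6*o + 8) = (o - 2)*(o + 1)*(o + 2)*(o - 4)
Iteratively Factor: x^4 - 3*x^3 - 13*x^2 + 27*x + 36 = (x + 3)*(x^3 - 6*x^2 + 5*x + 12) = (x - 3)*(x + 3)*(x^2 - 3*x - 4) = (x - 3)*(x + 1)*(x + 3)*(x - 4)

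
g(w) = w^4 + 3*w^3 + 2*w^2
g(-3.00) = 18.00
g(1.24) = 11.16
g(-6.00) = 720.00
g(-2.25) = 1.58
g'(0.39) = 3.17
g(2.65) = 119.19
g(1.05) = 6.89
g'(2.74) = 160.81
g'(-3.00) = -39.00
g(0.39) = 0.51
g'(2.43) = 120.26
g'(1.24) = 26.42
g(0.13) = 0.04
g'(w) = 4*w^3 + 9*w^2 + 4*w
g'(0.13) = 0.68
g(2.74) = 133.09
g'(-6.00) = -564.00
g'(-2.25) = -9.00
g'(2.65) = 148.24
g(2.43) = 89.72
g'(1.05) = 18.75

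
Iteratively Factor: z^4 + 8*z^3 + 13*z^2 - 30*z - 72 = (z - 2)*(z^3 + 10*z^2 + 33*z + 36) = (z - 2)*(z + 4)*(z^2 + 6*z + 9) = (z - 2)*(z + 3)*(z + 4)*(z + 3)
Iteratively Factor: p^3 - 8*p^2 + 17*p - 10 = (p - 5)*(p^2 - 3*p + 2) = (p - 5)*(p - 2)*(p - 1)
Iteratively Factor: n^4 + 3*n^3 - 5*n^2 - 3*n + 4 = (n + 1)*(n^3 + 2*n^2 - 7*n + 4) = (n - 1)*(n + 1)*(n^2 + 3*n - 4) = (n - 1)^2*(n + 1)*(n + 4)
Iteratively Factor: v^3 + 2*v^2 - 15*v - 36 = (v + 3)*(v^2 - v - 12) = (v + 3)^2*(v - 4)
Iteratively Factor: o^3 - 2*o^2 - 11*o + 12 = (o - 1)*(o^2 - o - 12) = (o - 1)*(o + 3)*(o - 4)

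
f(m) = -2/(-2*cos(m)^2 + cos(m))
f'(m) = -2*(-4*sin(m)*cos(m) + sin(m))/(-2*cos(m)^2 + cos(m))^2 = 2*(-sin(m)/cos(m)^2 + 4*tan(m))/(2*cos(m) - 1)^2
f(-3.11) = 0.67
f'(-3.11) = 0.04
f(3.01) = 0.68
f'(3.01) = -0.15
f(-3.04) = 0.67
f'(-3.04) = 0.11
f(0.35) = 2.42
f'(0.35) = 2.78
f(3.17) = 0.67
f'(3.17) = 0.03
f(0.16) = 2.08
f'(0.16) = 1.02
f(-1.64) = 25.41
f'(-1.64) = 411.12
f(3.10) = 0.67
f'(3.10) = -0.05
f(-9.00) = 0.78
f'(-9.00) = 0.58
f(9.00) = 0.78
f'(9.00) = -0.58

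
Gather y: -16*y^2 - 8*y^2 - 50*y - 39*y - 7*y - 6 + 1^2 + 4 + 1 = -24*y^2 - 96*y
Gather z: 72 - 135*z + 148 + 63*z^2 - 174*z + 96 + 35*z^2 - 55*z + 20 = 98*z^2 - 364*z + 336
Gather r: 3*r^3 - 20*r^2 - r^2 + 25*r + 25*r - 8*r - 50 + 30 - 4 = 3*r^3 - 21*r^2 + 42*r - 24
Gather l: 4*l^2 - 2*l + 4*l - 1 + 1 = 4*l^2 + 2*l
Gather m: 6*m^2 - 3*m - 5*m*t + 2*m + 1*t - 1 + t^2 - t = 6*m^2 + m*(-5*t - 1) + t^2 - 1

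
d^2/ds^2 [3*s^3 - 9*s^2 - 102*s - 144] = 18*s - 18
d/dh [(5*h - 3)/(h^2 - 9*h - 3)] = (-5*h^2 + 6*h - 42)/(h^4 - 18*h^3 + 75*h^2 + 54*h + 9)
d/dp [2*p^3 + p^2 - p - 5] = 6*p^2 + 2*p - 1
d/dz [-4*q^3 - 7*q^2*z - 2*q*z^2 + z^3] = -7*q^2 - 4*q*z + 3*z^2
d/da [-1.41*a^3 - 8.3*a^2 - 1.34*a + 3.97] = -4.23*a^2 - 16.6*a - 1.34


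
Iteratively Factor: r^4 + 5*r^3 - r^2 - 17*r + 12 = (r - 1)*(r^3 + 6*r^2 + 5*r - 12) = (r - 1)*(r + 3)*(r^2 + 3*r - 4) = (r - 1)*(r + 3)*(r + 4)*(r - 1)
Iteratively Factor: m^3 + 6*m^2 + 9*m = (m)*(m^2 + 6*m + 9) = m*(m + 3)*(m + 3)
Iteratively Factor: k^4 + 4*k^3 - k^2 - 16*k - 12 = (k + 2)*(k^3 + 2*k^2 - 5*k - 6) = (k + 1)*(k + 2)*(k^2 + k - 6) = (k - 2)*(k + 1)*(k + 2)*(k + 3)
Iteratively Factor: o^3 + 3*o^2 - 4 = (o + 2)*(o^2 + o - 2) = (o + 2)^2*(o - 1)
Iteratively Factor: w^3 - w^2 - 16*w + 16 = (w - 4)*(w^2 + 3*w - 4) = (w - 4)*(w + 4)*(w - 1)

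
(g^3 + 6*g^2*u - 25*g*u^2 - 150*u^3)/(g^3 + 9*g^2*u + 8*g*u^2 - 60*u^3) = (-g + 5*u)/(-g + 2*u)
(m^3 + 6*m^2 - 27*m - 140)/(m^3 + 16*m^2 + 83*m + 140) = (m - 5)/(m + 5)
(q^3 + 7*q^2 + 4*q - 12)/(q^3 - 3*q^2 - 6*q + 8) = (q + 6)/(q - 4)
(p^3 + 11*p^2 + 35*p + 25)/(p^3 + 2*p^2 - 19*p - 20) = (p + 5)/(p - 4)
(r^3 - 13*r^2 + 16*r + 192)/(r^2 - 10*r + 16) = (r^2 - 5*r - 24)/(r - 2)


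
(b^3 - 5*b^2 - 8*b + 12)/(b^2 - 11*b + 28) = (b^3 - 5*b^2 - 8*b + 12)/(b^2 - 11*b + 28)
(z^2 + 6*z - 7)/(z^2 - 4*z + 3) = (z + 7)/(z - 3)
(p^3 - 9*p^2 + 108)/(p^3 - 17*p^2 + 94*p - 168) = (p^2 - 3*p - 18)/(p^2 - 11*p + 28)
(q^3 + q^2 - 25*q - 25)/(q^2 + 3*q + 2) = (q^2 - 25)/(q + 2)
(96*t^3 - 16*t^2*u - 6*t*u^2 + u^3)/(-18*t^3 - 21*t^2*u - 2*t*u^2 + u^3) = (-16*t^2 + u^2)/(3*t^2 + 4*t*u + u^2)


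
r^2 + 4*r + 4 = (r + 2)^2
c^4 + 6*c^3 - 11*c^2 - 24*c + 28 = (c - 2)*(c - 1)*(c + 2)*(c + 7)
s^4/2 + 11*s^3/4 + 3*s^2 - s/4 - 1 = (s/2 + 1/2)*(s - 1/2)*(s + 1)*(s + 4)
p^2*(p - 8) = p^3 - 8*p^2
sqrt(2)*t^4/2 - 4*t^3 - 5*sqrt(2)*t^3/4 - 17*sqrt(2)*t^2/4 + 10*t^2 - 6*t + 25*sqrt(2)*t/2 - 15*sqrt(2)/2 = (t - 3/2)*(t - 1)*(t - 5*sqrt(2))*(sqrt(2)*t/2 + 1)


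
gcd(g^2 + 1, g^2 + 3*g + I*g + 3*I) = g + I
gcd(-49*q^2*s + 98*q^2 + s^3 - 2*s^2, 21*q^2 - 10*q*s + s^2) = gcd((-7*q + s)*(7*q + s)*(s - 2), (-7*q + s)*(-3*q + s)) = 7*q - s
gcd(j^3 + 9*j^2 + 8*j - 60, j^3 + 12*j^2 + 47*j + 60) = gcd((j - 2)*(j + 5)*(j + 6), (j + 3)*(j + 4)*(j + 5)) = j + 5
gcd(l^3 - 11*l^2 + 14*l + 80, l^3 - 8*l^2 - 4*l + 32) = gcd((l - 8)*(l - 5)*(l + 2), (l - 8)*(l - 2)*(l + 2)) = l^2 - 6*l - 16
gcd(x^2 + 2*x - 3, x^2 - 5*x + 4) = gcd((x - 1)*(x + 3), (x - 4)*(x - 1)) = x - 1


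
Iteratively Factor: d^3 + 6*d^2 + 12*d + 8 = (d + 2)*(d^2 + 4*d + 4) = (d + 2)^2*(d + 2)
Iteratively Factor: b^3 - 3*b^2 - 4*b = (b - 4)*(b^2 + b) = b*(b - 4)*(b + 1)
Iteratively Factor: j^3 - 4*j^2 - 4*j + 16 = (j + 2)*(j^2 - 6*j + 8) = (j - 4)*(j + 2)*(j - 2)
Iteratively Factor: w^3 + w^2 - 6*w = (w - 2)*(w^2 + 3*w) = (w - 2)*(w + 3)*(w)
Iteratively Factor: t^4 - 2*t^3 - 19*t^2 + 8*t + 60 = (t + 2)*(t^3 - 4*t^2 - 11*t + 30) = (t - 2)*(t + 2)*(t^2 - 2*t - 15) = (t - 2)*(t + 2)*(t + 3)*(t - 5)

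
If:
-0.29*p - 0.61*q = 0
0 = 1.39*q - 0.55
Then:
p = -0.83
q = 0.40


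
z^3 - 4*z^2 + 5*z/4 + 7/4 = (z - 7/2)*(z - 1)*(z + 1/2)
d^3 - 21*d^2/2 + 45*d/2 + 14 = (d - 7)*(d - 4)*(d + 1/2)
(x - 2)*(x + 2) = x^2 - 4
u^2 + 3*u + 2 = (u + 1)*(u + 2)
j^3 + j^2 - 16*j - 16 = (j - 4)*(j + 1)*(j + 4)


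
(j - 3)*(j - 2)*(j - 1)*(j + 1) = j^4 - 5*j^3 + 5*j^2 + 5*j - 6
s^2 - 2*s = s*(s - 2)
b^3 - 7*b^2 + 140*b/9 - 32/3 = (b - 3)*(b - 8/3)*(b - 4/3)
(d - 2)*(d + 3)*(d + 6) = d^3 + 7*d^2 - 36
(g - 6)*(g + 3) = g^2 - 3*g - 18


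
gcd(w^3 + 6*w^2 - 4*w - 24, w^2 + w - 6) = w - 2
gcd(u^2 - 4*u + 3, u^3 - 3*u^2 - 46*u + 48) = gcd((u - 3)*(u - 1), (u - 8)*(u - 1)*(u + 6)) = u - 1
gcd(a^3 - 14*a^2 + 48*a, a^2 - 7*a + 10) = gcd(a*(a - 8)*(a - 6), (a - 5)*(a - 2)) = 1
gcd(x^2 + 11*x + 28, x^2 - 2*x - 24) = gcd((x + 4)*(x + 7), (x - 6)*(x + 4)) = x + 4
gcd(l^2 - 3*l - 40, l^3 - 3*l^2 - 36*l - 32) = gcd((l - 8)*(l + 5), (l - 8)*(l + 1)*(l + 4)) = l - 8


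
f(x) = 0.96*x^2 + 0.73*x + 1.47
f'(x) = 1.92*x + 0.73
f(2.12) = 7.33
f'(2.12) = 4.80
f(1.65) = 5.29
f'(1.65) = 3.90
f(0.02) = 1.48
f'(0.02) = 0.77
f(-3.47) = 10.50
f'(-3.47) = -5.93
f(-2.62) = 6.15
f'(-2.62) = -4.30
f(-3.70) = 11.91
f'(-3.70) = -6.37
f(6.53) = 47.17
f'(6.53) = 13.27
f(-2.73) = 6.63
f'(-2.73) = -4.51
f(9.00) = 85.80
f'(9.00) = 18.01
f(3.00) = 12.30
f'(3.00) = 6.49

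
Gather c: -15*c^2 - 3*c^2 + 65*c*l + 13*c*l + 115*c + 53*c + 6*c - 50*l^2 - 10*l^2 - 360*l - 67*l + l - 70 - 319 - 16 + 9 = -18*c^2 + c*(78*l + 174) - 60*l^2 - 426*l - 396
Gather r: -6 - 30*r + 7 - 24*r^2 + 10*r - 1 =-24*r^2 - 20*r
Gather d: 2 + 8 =10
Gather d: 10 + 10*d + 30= 10*d + 40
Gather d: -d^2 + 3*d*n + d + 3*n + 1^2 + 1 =-d^2 + d*(3*n + 1) + 3*n + 2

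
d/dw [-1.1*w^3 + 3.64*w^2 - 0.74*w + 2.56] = -3.3*w^2 + 7.28*w - 0.74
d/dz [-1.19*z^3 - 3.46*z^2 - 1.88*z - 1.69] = -3.57*z^2 - 6.92*z - 1.88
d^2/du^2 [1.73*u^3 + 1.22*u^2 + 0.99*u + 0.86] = 10.38*u + 2.44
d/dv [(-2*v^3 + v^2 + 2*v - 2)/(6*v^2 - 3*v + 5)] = (-12*v^4 + 12*v^3 - 45*v^2 + 34*v + 4)/(36*v^4 - 36*v^3 + 69*v^2 - 30*v + 25)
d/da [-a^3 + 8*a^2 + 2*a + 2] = -3*a^2 + 16*a + 2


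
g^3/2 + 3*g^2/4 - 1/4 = (g/2 + 1/2)*(g - 1/2)*(g + 1)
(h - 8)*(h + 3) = h^2 - 5*h - 24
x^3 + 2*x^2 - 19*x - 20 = (x - 4)*(x + 1)*(x + 5)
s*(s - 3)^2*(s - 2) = s^4 - 8*s^3 + 21*s^2 - 18*s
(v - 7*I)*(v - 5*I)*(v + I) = v^3 - 11*I*v^2 - 23*v - 35*I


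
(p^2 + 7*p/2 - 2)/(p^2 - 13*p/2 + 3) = (p + 4)/(p - 6)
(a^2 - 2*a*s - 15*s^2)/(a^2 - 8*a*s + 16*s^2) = (a^2 - 2*a*s - 15*s^2)/(a^2 - 8*a*s + 16*s^2)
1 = 1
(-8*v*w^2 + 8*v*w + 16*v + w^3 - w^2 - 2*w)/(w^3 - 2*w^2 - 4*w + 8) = (-8*v*w - 8*v + w^2 + w)/(w^2 - 4)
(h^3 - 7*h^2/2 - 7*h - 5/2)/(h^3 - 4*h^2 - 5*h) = (h + 1/2)/h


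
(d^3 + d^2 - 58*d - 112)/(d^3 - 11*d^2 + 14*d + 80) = (d + 7)/(d - 5)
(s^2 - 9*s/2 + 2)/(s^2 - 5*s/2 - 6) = (2*s - 1)/(2*s + 3)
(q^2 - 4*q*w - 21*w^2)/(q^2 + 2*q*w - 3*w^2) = (q - 7*w)/(q - w)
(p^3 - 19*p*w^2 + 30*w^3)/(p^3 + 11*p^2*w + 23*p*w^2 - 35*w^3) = (p^2 - 5*p*w + 6*w^2)/(p^2 + 6*p*w - 7*w^2)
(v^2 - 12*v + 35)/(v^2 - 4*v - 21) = (v - 5)/(v + 3)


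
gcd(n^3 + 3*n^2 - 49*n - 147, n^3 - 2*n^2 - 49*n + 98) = n^2 - 49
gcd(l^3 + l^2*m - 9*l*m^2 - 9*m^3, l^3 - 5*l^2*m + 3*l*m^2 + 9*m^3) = l^2 - 2*l*m - 3*m^2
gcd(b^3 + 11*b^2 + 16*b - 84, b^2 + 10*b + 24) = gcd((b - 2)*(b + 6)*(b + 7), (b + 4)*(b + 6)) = b + 6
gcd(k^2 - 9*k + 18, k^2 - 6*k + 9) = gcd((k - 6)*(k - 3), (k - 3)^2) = k - 3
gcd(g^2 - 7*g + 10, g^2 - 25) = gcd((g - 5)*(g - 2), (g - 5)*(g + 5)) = g - 5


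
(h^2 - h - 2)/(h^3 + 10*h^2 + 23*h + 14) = (h - 2)/(h^2 + 9*h + 14)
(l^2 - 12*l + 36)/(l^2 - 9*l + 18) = (l - 6)/(l - 3)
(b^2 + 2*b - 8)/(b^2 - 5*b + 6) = (b + 4)/(b - 3)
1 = 1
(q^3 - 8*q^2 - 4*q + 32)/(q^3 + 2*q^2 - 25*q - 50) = (q^2 - 10*q + 16)/(q^2 - 25)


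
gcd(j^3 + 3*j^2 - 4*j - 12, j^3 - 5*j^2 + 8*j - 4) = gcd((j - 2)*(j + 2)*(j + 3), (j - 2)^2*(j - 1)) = j - 2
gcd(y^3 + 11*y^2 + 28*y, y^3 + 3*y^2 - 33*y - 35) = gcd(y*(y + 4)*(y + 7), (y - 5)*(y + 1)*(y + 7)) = y + 7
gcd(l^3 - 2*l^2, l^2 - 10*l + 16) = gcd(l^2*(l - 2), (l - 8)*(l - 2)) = l - 2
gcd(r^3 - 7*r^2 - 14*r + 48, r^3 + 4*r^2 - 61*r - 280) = r - 8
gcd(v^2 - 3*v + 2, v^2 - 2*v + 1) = v - 1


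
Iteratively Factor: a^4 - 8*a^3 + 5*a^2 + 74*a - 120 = (a - 2)*(a^3 - 6*a^2 - 7*a + 60) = (a - 2)*(a + 3)*(a^2 - 9*a + 20) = (a - 4)*(a - 2)*(a + 3)*(a - 5)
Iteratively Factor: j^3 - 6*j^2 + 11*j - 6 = (j - 1)*(j^2 - 5*j + 6) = (j - 3)*(j - 1)*(j - 2)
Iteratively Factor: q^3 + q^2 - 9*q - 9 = (q - 3)*(q^2 + 4*q + 3) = (q - 3)*(q + 1)*(q + 3)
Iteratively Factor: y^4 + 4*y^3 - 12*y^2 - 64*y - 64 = (y - 4)*(y^3 + 8*y^2 + 20*y + 16) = (y - 4)*(y + 2)*(y^2 + 6*y + 8) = (y - 4)*(y + 2)^2*(y + 4)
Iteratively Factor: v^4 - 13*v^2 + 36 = (v + 3)*(v^3 - 3*v^2 - 4*v + 12) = (v + 2)*(v + 3)*(v^2 - 5*v + 6) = (v - 2)*(v + 2)*(v + 3)*(v - 3)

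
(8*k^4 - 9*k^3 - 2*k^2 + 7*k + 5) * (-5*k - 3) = -40*k^5 + 21*k^4 + 37*k^3 - 29*k^2 - 46*k - 15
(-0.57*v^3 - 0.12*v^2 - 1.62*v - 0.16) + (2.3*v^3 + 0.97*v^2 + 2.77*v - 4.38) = 1.73*v^3 + 0.85*v^2 + 1.15*v - 4.54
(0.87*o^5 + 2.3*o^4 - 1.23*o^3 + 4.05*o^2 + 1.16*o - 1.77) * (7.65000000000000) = 6.6555*o^5 + 17.595*o^4 - 9.4095*o^3 + 30.9825*o^2 + 8.874*o - 13.5405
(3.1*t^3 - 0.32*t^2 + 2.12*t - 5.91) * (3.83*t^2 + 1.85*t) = 11.873*t^5 + 4.5094*t^4 + 7.5276*t^3 - 18.7133*t^2 - 10.9335*t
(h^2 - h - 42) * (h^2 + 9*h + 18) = h^4 + 8*h^3 - 33*h^2 - 396*h - 756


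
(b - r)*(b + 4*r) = b^2 + 3*b*r - 4*r^2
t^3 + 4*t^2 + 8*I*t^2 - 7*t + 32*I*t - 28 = (t + 4)*(t + I)*(t + 7*I)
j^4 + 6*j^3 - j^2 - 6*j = j*(j - 1)*(j + 1)*(j + 6)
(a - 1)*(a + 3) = a^2 + 2*a - 3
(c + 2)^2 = c^2 + 4*c + 4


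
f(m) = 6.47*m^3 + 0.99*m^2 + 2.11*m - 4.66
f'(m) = 19.41*m^2 + 1.98*m + 2.11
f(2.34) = 88.60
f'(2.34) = 113.02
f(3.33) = 252.26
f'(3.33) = 223.94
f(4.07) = 456.53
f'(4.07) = 331.69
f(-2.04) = -59.77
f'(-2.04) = 78.85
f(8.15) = 3580.79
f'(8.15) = 1307.51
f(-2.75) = -137.53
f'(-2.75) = 143.45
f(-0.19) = -5.07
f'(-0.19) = 2.43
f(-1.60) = -32.00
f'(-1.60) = 48.63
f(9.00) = 4811.15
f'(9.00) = 1592.14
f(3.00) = 185.27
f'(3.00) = 182.74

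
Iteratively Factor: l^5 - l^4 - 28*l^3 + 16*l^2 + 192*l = (l + 4)*(l^4 - 5*l^3 - 8*l^2 + 48*l) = (l - 4)*(l + 4)*(l^3 - l^2 - 12*l) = l*(l - 4)*(l + 4)*(l^2 - l - 12) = l*(l - 4)*(l + 3)*(l + 4)*(l - 4)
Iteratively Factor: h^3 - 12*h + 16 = (h - 2)*(h^2 + 2*h - 8) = (h - 2)*(h + 4)*(h - 2)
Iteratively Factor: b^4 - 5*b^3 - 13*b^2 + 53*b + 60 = (b + 1)*(b^3 - 6*b^2 - 7*b + 60) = (b - 5)*(b + 1)*(b^2 - b - 12) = (b - 5)*(b - 4)*(b + 1)*(b + 3)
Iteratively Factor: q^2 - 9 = (q + 3)*(q - 3)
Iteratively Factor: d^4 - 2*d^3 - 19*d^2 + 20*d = (d + 4)*(d^3 - 6*d^2 + 5*d) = d*(d + 4)*(d^2 - 6*d + 5) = d*(d - 1)*(d + 4)*(d - 5)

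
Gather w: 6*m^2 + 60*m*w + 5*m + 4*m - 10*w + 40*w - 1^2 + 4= 6*m^2 + 9*m + w*(60*m + 30) + 3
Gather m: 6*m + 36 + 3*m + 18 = 9*m + 54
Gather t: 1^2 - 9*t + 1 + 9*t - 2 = 0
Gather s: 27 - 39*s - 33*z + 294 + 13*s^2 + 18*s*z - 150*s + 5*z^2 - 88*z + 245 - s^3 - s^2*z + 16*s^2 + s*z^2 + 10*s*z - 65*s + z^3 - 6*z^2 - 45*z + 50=-s^3 + s^2*(29 - z) + s*(z^2 + 28*z - 254) + z^3 - z^2 - 166*z + 616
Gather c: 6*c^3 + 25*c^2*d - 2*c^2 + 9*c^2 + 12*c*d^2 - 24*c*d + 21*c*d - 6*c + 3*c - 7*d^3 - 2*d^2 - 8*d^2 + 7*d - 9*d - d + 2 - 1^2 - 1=6*c^3 + c^2*(25*d + 7) + c*(12*d^2 - 3*d - 3) - 7*d^3 - 10*d^2 - 3*d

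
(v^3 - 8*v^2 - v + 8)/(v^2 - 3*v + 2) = (v^2 - 7*v - 8)/(v - 2)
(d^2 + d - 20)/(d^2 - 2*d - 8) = (d + 5)/(d + 2)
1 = 1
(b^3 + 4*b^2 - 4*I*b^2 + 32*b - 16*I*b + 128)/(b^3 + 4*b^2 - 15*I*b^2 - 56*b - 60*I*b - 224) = (b + 4*I)/(b - 7*I)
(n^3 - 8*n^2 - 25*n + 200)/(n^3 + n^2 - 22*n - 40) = (n^2 - 3*n - 40)/(n^2 + 6*n + 8)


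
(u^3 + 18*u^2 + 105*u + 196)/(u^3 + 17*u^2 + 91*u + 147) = (u + 4)/(u + 3)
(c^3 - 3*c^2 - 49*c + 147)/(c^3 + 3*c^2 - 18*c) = (c^2 - 49)/(c*(c + 6))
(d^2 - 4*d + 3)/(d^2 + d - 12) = (d - 1)/(d + 4)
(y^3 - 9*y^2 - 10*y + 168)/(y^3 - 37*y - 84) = (y - 6)/(y + 3)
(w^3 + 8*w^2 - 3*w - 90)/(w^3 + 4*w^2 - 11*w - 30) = (w + 6)/(w + 2)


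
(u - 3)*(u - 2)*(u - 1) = u^3 - 6*u^2 + 11*u - 6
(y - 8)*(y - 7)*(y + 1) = y^3 - 14*y^2 + 41*y + 56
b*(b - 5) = b^2 - 5*b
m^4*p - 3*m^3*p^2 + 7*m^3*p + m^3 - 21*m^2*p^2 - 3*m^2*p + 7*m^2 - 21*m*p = m*(m + 7)*(m - 3*p)*(m*p + 1)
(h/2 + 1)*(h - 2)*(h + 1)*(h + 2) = h^4/2 + 3*h^3/2 - h^2 - 6*h - 4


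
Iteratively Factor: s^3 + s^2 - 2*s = (s - 1)*(s^2 + 2*s) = s*(s - 1)*(s + 2)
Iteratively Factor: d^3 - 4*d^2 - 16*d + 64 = (d - 4)*(d^2 - 16) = (d - 4)^2*(d + 4)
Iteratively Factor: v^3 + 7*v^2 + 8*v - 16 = (v + 4)*(v^2 + 3*v - 4) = (v + 4)^2*(v - 1)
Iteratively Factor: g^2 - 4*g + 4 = (g - 2)*(g - 2)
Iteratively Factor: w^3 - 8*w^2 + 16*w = (w)*(w^2 - 8*w + 16) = w*(w - 4)*(w - 4)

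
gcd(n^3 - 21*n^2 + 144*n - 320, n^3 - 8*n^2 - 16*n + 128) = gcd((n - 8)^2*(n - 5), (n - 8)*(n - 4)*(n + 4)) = n - 8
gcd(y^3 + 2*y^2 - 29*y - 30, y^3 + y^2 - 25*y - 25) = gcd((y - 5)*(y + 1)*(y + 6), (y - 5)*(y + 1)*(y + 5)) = y^2 - 4*y - 5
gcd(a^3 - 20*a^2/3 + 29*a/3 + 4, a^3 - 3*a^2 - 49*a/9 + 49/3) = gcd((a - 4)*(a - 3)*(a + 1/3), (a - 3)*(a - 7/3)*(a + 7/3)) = a - 3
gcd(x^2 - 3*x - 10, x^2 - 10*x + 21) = 1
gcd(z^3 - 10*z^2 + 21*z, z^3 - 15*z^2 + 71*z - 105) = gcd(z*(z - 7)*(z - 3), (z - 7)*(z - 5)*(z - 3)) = z^2 - 10*z + 21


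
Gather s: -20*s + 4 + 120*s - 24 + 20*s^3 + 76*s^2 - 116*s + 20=20*s^3 + 76*s^2 - 16*s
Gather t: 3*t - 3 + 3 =3*t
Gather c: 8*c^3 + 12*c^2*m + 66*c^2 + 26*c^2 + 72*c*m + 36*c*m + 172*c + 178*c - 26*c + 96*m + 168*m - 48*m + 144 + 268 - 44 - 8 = 8*c^3 + c^2*(12*m + 92) + c*(108*m + 324) + 216*m + 360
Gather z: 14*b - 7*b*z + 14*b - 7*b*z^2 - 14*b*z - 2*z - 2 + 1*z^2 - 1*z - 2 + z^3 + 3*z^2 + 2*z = 28*b + z^3 + z^2*(4 - 7*b) + z*(-21*b - 1) - 4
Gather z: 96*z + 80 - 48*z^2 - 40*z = -48*z^2 + 56*z + 80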